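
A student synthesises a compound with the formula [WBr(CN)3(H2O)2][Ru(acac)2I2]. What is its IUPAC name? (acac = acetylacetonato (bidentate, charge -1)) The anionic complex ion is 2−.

The complex anion is given as 2−; its ligand charges sum to -4, so Ru = +2.
A 1:1 salt means the cation carries the equal and opposite charge, 2+.
Cation: ligand charges sum to -4; for the ion to be 2+, W = +6.

diaquabromotricyanotungsten(VI) bis(acetylacetonato)diiodoruthenate(II)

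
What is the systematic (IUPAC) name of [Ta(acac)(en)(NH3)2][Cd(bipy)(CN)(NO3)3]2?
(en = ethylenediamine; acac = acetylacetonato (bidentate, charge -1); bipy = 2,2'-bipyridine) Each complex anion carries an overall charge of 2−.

(acetylacetonato)diammine(ethylenediamine)tantalum(V) (2,2'-bipyridine)cyanotrinitratocadmate(II)

The complex anion is given as 2−; its ligand charges sum to -4, so Cd = +2.
With 2 anions per cation, the cation must be 2×2 = 4+.
Cation: ligand charges sum to -1; for the ion to be 4+, Ta = +5.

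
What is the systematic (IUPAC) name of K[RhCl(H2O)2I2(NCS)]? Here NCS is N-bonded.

potassium diaquachlorodiiodoisothiocyanatorhodate(III)

The 1 potassium counter-ion carries a total charge of +1, so each complex ion is 1−.
Ligand charges: 2×iodo (-1 each), 1×isothiocyanato (-1 each), 2×aqua (neutral), 1×chloro (-1 each); total -4. So Rh + (-4) = 1−, giving Rh = +3.
Ligands are named alphabetically: aqua before chloro before iodo before isothiocyanato.
The complex ion is anionic, so rhodium takes the -ate form rhodate(III).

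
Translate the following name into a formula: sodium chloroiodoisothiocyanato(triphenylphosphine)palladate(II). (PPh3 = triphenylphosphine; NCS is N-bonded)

Na[PdClI(NCS)(PPh3)]

Ligands: 1 iodo (I, -1), 1 triphenylphosphine (PPh3, neutral), 1 chloro (Cl, -1), 1 isothiocyanato (NCS, -1). Ligand charge sum = -3.
Charge balance with sodium (+1) requires 1 complex ion per 1 sodium.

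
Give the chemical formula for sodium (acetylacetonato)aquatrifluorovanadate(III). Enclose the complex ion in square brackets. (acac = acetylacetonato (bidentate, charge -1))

Ligands: 1 aqua (H2O, neutral), 3 fluoro (F, -1), 1 acetylacetonato (acac, -1). Ligand charge sum = -4.
With V in oxidation state +3, the complex ion is [V...]^1−.
Charge balance with sodium (+1) requires 1 complex ion per 1 sodium.

Na[V(acac)F3(H2O)]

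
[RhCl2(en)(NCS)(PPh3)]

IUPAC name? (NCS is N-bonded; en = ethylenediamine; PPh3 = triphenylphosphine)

dichloro(ethylenediamine)isothiocyanato(triphenylphosphine)rhodium(III)

There is no counter-ion, so the complex is neutral overall.
Ligand charges: 1×isothiocyanato (-1 each), 1×ethylenediamine (neutral), 2×chloro (-1 each), 1×triphenylphosphine (neutral); total -3. So Rh + (-3) = 0, giving Rh = +3.
Ligands are named alphabetically: chloro before ethylenediamine before isothiocyanato before triphenylphosphine.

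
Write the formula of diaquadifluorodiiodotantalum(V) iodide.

[TaF2(H2O)2I2]I

Ligands: 2 iodo (I, -1), 2 fluoro (F, -1), 2 aqua (H2O, neutral). Ligand charge sum = -4.
With Ta in oxidation state +5, the complex ion is [Ta...]^1+.
Charge balance with iodide (-1) requires 1 complex ion per 1 iodide.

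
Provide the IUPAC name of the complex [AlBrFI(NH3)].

There is no counter-ion, so the complex is neutral overall.
Ligand charges: 1×ammine (neutral), 1×iodo (-1 each), 1×bromo (-1 each), 1×fluoro (-1 each); total -3. So Al + (-3) = 0, giving Al = +3.
Ligands are named alphabetically: ammine before bromo before fluoro before iodo.

amminebromofluoroiodoaluminium(III)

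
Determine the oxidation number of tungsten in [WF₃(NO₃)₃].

+6

No counter-ion: the bracketed complex is neutral.
Ligand charges: 3×F = -3; 3×NO3 = -3; sum -6.
W + (-6) = 0 ⇒ W is +6.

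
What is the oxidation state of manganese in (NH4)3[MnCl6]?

3 ammonium outside the brackets (+1 each) → the complex ion is 3−.
Ligand charges: 6×Cl = -6; sum -6.
Mn + (-6) = 3− ⇒ Mn is +3.

+3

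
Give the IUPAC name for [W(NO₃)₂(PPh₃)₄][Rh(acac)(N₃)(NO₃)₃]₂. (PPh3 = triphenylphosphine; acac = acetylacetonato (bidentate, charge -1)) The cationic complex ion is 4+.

The complex cation is given as 4+; its ligand charges sum to -2, so W = +6.
With 2 anions per cation, each anion must be 4/2 = 2−.
Anion: ligand charges sum to -5; for the ion to be 2−, Rh = +3.

dinitratotetrakis(triphenylphosphine)tungsten(VI) (acetylacetonato)azidotrinitratorhodate(III)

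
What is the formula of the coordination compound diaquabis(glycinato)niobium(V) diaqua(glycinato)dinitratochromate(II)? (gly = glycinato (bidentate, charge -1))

[Nb(gly)2(H2O)2][Cr(gly)(H2O)2(NO3)2]3

Cation [Nb…]: ligand charges -2, Nb(V) ⇒ ion charge 3+.
Anion [Cr…]: ligand charges -3, Cr(II) ⇒ ion charge 1−.
One 3+ cation requires 3 of the 1− anion.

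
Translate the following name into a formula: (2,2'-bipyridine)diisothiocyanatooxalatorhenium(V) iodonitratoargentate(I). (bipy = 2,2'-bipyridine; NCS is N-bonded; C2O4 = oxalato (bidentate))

Cation [Re…]: ligand charges -4, Re(V) ⇒ ion charge 1+.
Anion [Ag…]: ligand charges -2, Ag(I) ⇒ ion charge 1−.
One 1+ cation balances one 1− anion.

[Re(bipy)(C2O4)(NCS)2][AgI(NO3)]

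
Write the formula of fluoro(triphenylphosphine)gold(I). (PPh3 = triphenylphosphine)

Ligands: 1 triphenylphosphine (PPh3, neutral), 1 fluoro (F, -1). Ligand charge sum = -1.
With Au in oxidation state +1, the complex ion is [Au...].

[AuF(PPh3)]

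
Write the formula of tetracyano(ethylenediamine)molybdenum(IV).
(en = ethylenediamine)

[Mo(CN)4(en)]

Ligands: 4 cyano (CN, -1), 1 ethylenediamine (en, neutral). Ligand charge sum = -4.
With Mo in oxidation state +4, the complex ion is [Mo...].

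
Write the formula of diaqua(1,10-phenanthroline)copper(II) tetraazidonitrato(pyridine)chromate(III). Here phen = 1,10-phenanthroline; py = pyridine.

[Cu(H2O)2(phen)][Cr(N3)4(NO3)(py)]

Cation [Cu…]: ligand charges 0, Cu(II) ⇒ ion charge 2+.
Anion [Cr…]: ligand charges -5, Cr(III) ⇒ ion charge 2−.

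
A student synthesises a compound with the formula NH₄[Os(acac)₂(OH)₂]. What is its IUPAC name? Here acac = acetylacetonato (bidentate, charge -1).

ammonium bis(acetylacetonato)dihydroxoosmate(III)

The 1 ammonium counter-ion carries a total charge of +1, so each complex ion is 1−.
Ligand charges: 2×acetylacetonato (-1 each), 2×hydroxo (-1 each); total -4. So Os + (-4) = 1−, giving Os = +3.
The complex ion is anionic, so osmium takes the -ate form osmate(III).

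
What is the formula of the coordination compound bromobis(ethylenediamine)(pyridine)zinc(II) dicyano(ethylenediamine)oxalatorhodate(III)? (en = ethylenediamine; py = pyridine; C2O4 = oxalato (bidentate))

Cation [Zn…]: ligand charges -1, Zn(II) ⇒ ion charge 1+.
Anion [Rh…]: ligand charges -4, Rh(III) ⇒ ion charge 1−.

[ZnBr(en)2(py)][Rh(C2O4)(CN)2(en)]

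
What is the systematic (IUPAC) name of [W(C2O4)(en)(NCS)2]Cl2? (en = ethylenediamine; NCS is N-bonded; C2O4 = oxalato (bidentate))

The 2 chloride counter-ions carry a total charge of -2, so each complex ion is 2+.
Ligand charges: 1×ethylenediamine (neutral), 2×isothiocyanato (-1 each), 1×oxalato (-2 each); total -4. So W + (-4) = 2+, giving W = +6.
Ligands are named alphabetically: ethylenediamine before isothiocyanato before oxalato.

(ethylenediamine)diisothiocyanatooxalatotungsten(VI) chloride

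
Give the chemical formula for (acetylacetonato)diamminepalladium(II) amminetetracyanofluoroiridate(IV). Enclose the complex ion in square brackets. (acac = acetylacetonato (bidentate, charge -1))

Cation [Pd…]: ligand charges -1, Pd(II) ⇒ ion charge 1+.
Anion [Ir…]: ligand charges -5, Ir(IV) ⇒ ion charge 1−.
One 1+ cation balances one 1− anion.

[Pd(acac)(NH3)2][Ir(CN)4F(NH3)]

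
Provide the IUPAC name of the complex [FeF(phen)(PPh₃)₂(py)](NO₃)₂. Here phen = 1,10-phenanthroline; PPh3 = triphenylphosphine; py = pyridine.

The 2 nitrate counter-ions carry a total charge of -2, so each complex ion is 2+.
Ligand charges: 1×1,10-phenanthroline (neutral), 1×fluoro (-1 each), 2×triphenylphosphine (neutral), 1×pyridine (neutral); total -1. So Fe + (-1) = 2+, giving Fe = +3.
Ligands are named alphabetically: fluoro before phenanthroline before pyridine before triphenylphosphine.

fluoro(1,10-phenanthroline)(pyridine)bis(triphenylphosphine)iron(III) nitrate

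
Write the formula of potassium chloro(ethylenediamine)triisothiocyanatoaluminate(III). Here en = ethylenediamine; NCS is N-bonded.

K[AlCl(en)(NCS)3]

Ligands: 1 ethylenediamine (en, neutral), 1 chloro (Cl, -1), 3 isothiocyanato (NCS, -1). Ligand charge sum = -4.
With Al in oxidation state +3, the complex ion is [Al...]^1−.
Charge balance with potassium (+1) requires 1 complex ion per 1 potassium.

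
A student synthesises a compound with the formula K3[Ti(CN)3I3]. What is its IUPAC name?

The 3 potassium counter-ions carry a total charge of +3, so each complex ion is 3−.
Ligand charges: 3×cyano (-1 each), 3×iodo (-1 each); total -6. So Ti + (-6) = 3−, giving Ti = +3.
Ligands are named alphabetically: cyano before iodo.
The complex ion is anionic, so titanium takes the -ate form titanate(III).

potassium tricyanotriiodotitanate(III)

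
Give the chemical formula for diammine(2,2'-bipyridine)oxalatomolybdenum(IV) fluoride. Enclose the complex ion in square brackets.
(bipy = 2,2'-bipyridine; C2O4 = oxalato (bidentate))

[Mo(bipy)(C2O4)(NH3)2]F2

Ligands: 1 2,2'-bipyridine (bipy, neutral), 1 oxalato (C2O4, -2), 2 ammine (NH3, neutral). Ligand charge sum = -2.
With Mo in oxidation state +4, the complex ion is [Mo...]^2+.
Charge balance with fluoride (-1) requires 1 complex ion per 2 fluoride.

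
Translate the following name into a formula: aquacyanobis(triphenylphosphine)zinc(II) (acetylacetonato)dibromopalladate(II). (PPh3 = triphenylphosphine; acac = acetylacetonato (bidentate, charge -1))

Cation [Zn…]: ligand charges -1, Zn(II) ⇒ ion charge 1+.
Anion [Pd…]: ligand charges -3, Pd(II) ⇒ ion charge 1−.

[Zn(CN)(H2O)(PPh3)2][Pd(acac)Br2]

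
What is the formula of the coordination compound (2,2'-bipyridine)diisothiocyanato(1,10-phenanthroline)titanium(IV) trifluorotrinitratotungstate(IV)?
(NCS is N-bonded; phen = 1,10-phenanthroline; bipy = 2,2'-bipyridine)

[Ti(bipy)(NCS)2(phen)][WF3(NO3)3]

Cation [Ti…]: ligand charges -2, Ti(IV) ⇒ ion charge 2+.
Anion [W…]: ligand charges -6, W(IV) ⇒ ion charge 2−.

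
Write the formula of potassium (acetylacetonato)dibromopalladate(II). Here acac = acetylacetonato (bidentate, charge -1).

Ligands: 2 bromo (Br, -1), 1 acetylacetonato (acac, -1). Ligand charge sum = -3.
With Pd in oxidation state +2, the complex ion is [Pd...]^1−.
Charge balance with potassium (+1) requires 1 complex ion per 1 potassium.

K[Pd(acac)Br2]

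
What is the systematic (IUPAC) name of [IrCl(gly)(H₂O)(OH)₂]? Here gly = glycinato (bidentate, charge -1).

aquachloro(glycinato)dihydroxoiridium(IV)

There is no counter-ion, so the complex is neutral overall.
Ligand charges: 1×aqua (neutral), 2×hydroxo (-1 each), 1×glycinato (-1 each), 1×chloro (-1 each); total -4. So Ir + (-4) = 0, giving Ir = +4.
Ligands are named alphabetically: aqua before chloro before glycinato before hydroxo.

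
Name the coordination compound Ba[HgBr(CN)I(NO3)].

barium bromocyanoiodonitratomercurate(II)

The 1 barium counter-ion carries a total charge of +2, so each complex ion is 2−.
Ligand charges: 1×cyano (-1 each), 1×bromo (-1 each), 1×nitrato (-1 each), 1×iodo (-1 each); total -4. So Hg + (-4) = 2−, giving Hg = +2.
The complex ion is anionic, so mercury takes the -ate form mercurate(II).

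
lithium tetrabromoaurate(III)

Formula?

Ligands: 4 bromo (Br, -1). Ligand charge sum = -4.
With Au in oxidation state +3, the complex ion is [Au...]^1−.
Charge balance with lithium (+1) requires 1 complex ion per 1 lithium.

Li[AuBr4]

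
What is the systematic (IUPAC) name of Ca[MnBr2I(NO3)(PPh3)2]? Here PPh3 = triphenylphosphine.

calcium dibromoiodonitratobis(triphenylphosphine)manganate(II)

The 1 calcium counter-ion carries a total charge of +2, so each complex ion is 2−.
Ligand charges: 1×nitrato (-1 each), 2×triphenylphosphine (neutral), 2×bromo (-1 each), 1×iodo (-1 each); total -4. So Mn + (-4) = 2−, giving Mn = +2.
The complex ion is anionic, so manganese takes the -ate form manganate(II).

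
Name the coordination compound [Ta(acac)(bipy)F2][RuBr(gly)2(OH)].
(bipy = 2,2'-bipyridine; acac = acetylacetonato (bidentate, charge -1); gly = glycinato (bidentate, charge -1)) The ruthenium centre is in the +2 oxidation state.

(acetylacetonato)(2,2'-bipyridine)difluorotantalum(V) bromobis(glycinato)hydroxoruthenate(II)

Ru is given as +2; the anion's ligand charges sum to -4, so the complex anion is 2−.
A 1:1 salt means the cation carries the equal and opposite charge, 2+.
Cation: ligand charges sum to -3; for the ion to be 2+, Ta = +5.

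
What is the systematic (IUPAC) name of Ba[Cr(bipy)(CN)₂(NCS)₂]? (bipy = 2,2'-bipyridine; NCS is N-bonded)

barium (2,2'-bipyridine)dicyanodiisothiocyanatochromate(II)

The 1 barium counter-ion carries a total charge of +2, so each complex ion is 2−.
Ligand charges: 1×2,2'-bipyridine (neutral), 2×cyano (-1 each), 2×isothiocyanato (-1 each); total -4. So Cr + (-4) = 2−, giving Cr = +2.
Ligands are named alphabetically: bipyridine before cyano before isothiocyanato.
The complex ion is anionic, so chromium takes the -ate form chromate(II).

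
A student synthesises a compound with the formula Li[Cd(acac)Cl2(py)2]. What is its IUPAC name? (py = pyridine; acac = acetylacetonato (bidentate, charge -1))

lithium (acetylacetonato)dichlorobis(pyridine)cadmate(II)

The 1 lithium counter-ion carries a total charge of +1, so each complex ion is 1−.
Ligand charges: 2×pyridine (neutral), 2×chloro (-1 each), 1×acetylacetonato (-1 each); total -3. So Cd + (-3) = 1−, giving Cd = +2.
The complex ion is anionic, so cadmium takes the -ate form cadmate(II).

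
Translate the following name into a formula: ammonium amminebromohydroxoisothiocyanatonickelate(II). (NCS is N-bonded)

NH4[NiBr(NCS)(NH3)(OH)]

Ligands: 1 hydroxo (OH, -1), 1 ammine (NH3, neutral), 1 isothiocyanato (NCS, -1), 1 bromo (Br, -1). Ligand charge sum = -3.
With Ni in oxidation state +2, the complex ion is [Ni...]^1−.
Charge balance with ammonium (+1) requires 1 complex ion per 1 ammonium.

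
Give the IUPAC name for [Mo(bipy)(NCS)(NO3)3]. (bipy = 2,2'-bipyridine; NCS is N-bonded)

There is no counter-ion, so the complex is neutral overall.
Ligand charges: 1×2,2'-bipyridine (neutral), 1×isothiocyanato (-1 each), 3×nitrato (-1 each); total -4. So Mo + (-4) = 0, giving Mo = +4.
Ligands are named alphabetically: bipyridine before isothiocyanato before nitrato.

(2,2'-bipyridine)isothiocyanatotrinitratomolybdenum(IV)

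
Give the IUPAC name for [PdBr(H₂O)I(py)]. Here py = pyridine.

aquabromoiodo(pyridine)palladium(II)

There is no counter-ion, so the complex is neutral overall.
Ligand charges: 1×bromo (-1 each), 1×iodo (-1 each), 1×pyridine (neutral), 1×aqua (neutral); total -2. So Pd + (-2) = 0, giving Pd = +2.
Ligands are named alphabetically: aqua before bromo before iodo before pyridine.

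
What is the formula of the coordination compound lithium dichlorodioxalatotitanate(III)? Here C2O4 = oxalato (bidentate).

Ligands: 2 oxalato (C2O4, -2), 2 chloro (Cl, -1). Ligand charge sum = -6.
Charge balance with lithium (+1) requires 1 complex ion per 3 lithium.

Li3[Ti(C2O4)2Cl2]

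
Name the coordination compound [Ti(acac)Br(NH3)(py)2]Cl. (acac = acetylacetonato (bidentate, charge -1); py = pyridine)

The 1 chloride counter-ion carries a total charge of -1, so each complex ion is 1+.
Ligand charges: 1×acetylacetonato (-1 each), 1×ammine (neutral), 2×pyridine (neutral), 1×bromo (-1 each); total -2. So Ti + (-2) = 1+, giving Ti = +3.
Ligands are named alphabetically: acetylacetonato before ammine before bromo before pyridine.

(acetylacetonato)amminebromobis(pyridine)titanium(III) chloride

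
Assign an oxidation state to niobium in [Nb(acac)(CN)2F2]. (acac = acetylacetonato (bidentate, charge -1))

No counter-ion: the bracketed complex is neutral.
Ligand charges: 2×CN = -2; 2×F = -2; 1×acac = -1; sum -5.
Nb + (-5) = 0 ⇒ Nb is +5.

+5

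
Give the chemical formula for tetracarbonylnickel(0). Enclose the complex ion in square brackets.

[Ni(CO)4]

Ligands: 4 carbonyl (CO, neutral). Ligand charge sum = 0.
With Ni in oxidation state 0, the complex ion is [Ni...].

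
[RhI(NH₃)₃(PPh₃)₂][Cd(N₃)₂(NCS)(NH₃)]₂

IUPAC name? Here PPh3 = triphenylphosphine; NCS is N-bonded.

Both ions are complex: the cation is named first with the plain metal name, the anion second with the -ate form; each ion's ligands are alphabetised independently.
Cadmium is always +2 in its complexes; the anion's ligand charges sum to -3, so the complex anion is 1−.
With 2 anions per cation, the cation must be 2×1 = 2+.
Cation: ligand charges sum to -1; for the ion to be 2+, Rh = +3.

triammineiodobis(triphenylphosphine)rhodium(III) amminediazidoisothiocyanatocadmate(II)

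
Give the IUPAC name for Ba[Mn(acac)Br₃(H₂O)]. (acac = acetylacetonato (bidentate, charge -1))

barium (acetylacetonato)aquatribromomanganate(II)

The 1 barium counter-ion carries a total charge of +2, so each complex ion is 2−.
Ligand charges: 1×aqua (neutral), 3×bromo (-1 each), 1×acetylacetonato (-1 each); total -4. So Mn + (-4) = 2−, giving Mn = +2.
The complex ion is anionic, so manganese takes the -ate form manganate(II).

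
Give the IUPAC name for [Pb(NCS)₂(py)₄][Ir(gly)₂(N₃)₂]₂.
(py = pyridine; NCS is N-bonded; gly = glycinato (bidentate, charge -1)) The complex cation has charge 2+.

diisothiocyanatotetrakis(pyridine)lead(IV) diazidobis(glycinato)iridate(III)

Both ions are complex: the cation is named first with the plain metal name, the anion second with the -ate form; each ion's ligands are alphabetised independently.
The complex cation is given as 2+; its ligand charges sum to -2, so Pb = +4.
With 2 anions per cation, each anion must be 2/2 = 1−.
Anion: ligand charges sum to -4; for the ion to be 1−, Ir = +3.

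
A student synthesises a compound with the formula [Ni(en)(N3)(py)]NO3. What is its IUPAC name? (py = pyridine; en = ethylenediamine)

azido(ethylenediamine)(pyridine)nickel(II) nitrate

The 1 nitrate counter-ion carries a total charge of -1, so each complex ion is 1+.
Ligand charges: 1×azido (-1 each), 1×pyridine (neutral), 1×ethylenediamine (neutral); total -1. So Ni + (-1) = 1+, giving Ni = +2.
Ligands are named alphabetically: azido before ethylenediamine before pyridine.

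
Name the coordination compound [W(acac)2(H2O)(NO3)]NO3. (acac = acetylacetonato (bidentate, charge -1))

The 1 nitrate counter-ion carries a total charge of -1, so each complex ion is 1+.
Ligand charges: 1×nitrato (-1 each), 1×aqua (neutral), 2×acetylacetonato (-1 each); total -3. So W + (-3) = 1+, giving W = +4.
Ligands are named alphabetically: acetylacetonato before aqua before nitrato.

bis(acetylacetonato)aquanitratotungsten(IV) nitrate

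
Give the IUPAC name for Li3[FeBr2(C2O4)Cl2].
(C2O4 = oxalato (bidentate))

lithium dibromodichlorooxalatoferrate(III)

The 3 lithium counter-ions carry a total charge of +3, so each complex ion is 3−.
Ligand charges: 1×oxalato (-2 each), 2×chloro (-1 each), 2×bromo (-1 each); total -6. So Fe + (-6) = 3−, giving Fe = +3.
The complex ion is anionic, so iron takes the -ate form ferrate(III).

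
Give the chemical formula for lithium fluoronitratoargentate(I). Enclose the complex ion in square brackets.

Ligands: 1 nitrato (NO3, -1), 1 fluoro (F, -1). Ligand charge sum = -2.
With Ag in oxidation state +1, the complex ion is [Ag...]^1−.
Charge balance with lithium (+1) requires 1 complex ion per 1 lithium.

Li[AgF(NO3)]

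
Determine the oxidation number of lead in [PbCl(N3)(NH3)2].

No counter-ion: the bracketed complex is neutral.
Ligand charges: 1×Cl = -1; 1×N3 = -1; 2×NH3 neutral; sum -2.
Pb + (-2) = 0 ⇒ Pb is +2.

+2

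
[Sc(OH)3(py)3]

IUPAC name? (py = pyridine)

There is no counter-ion, so the complex is neutral overall.
Ligand charges: 3×hydroxo (-1 each), 3×pyridine (neutral); total -3. So Sc + (-3) = 0, giving Sc = +3.
Ligands are named alphabetically: hydroxo before pyridine.

trihydroxotris(pyridine)scandium(III)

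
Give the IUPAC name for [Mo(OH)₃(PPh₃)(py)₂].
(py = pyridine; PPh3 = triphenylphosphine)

There is no counter-ion, so the complex is neutral overall.
Ligand charges: 2×pyridine (neutral), 3×hydroxo (-1 each), 1×triphenylphosphine (neutral); total -3. So Mo + (-3) = 0, giving Mo = +3.
Ligands are named alphabetically: hydroxo before pyridine before triphenylphosphine.

trihydroxobis(pyridine)(triphenylphosphine)molybdenum(III)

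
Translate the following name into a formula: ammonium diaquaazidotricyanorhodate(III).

Ligands: 1 azido (N3, -1), 2 aqua (H2O, neutral), 3 cyano (CN, -1). Ligand charge sum = -4.
With Rh in oxidation state +3, the complex ion is [Rh...]^1−.
Charge balance with ammonium (+1) requires 1 complex ion per 1 ammonium.

NH4[Rh(CN)3(H2O)2(N3)]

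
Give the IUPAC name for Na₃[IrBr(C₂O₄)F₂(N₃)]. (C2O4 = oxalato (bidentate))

sodium azidobromodifluorooxalatoiridate(III)

The 3 sodium counter-ions carry a total charge of +3, so each complex ion is 3−.
Ligand charges: 2×fluoro (-1 each), 1×oxalato (-2 each), 1×azido (-1 each), 1×bromo (-1 each); total -6. So Ir + (-6) = 3−, giving Ir = +3.
The complex ion is anionic, so iridium takes the -ate form iridate(III).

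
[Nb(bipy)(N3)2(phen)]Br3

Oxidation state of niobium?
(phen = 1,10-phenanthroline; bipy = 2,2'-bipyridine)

3 bromide outside the brackets (-1 each) → the complex ion is 3+.
Ligand charges: 2×N3 = -2; 1×phen neutral; 1×bipy neutral; sum -2.
Nb + (-2) = 3+ ⇒ Nb is +5.

+5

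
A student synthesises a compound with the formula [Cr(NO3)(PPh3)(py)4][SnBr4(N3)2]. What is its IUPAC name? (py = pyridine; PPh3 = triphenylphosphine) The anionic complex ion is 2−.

nitratotetrakis(pyridine)(triphenylphosphine)chromium(III) diazidotetrabromostannate(IV)

The complex anion is given as 2−; its ligand charges sum to -6, so Sn = +4.
A 1:1 salt means the cation carries the equal and opposite charge, 2+.
Cation: ligand charges sum to -1; for the ion to be 2+, Cr = +3.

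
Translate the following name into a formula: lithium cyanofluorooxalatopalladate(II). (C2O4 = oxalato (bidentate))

Li2[Pd(C2O4)(CN)F]

Ligands: 1 oxalato (C2O4, -2), 1 cyano (CN, -1), 1 fluoro (F, -1). Ligand charge sum = -4.
With Pd in oxidation state +2, the complex ion is [Pd...]^2−.
Charge balance with lithium (+1) requires 1 complex ion per 2 lithium.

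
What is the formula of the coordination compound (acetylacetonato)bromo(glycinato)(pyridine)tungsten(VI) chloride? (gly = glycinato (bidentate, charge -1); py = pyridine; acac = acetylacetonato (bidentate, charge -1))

Ligands: 1 bromo (Br, -1), 1 glycinato (gly, -1), 1 pyridine (py, neutral), 1 acetylacetonato (acac, -1). Ligand charge sum = -3.
Charge balance with chloride (-1) requires 1 complex ion per 3 chloride.

[W(acac)Br(gly)(py)]Cl3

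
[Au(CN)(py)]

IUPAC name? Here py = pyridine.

cyano(pyridine)gold(I)

There is no counter-ion, so the complex is neutral overall.
Ligand charges: 1×pyridine (neutral), 1×cyano (-1 each); total -1. So Au + (-1) = 0, giving Au = +1.
Ligands are named alphabetically: cyano before pyridine.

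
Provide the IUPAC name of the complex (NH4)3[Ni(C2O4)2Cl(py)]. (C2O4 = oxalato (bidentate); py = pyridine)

The 3 ammonium counter-ions carry a total charge of +3, so each complex ion is 3−.
Ligand charges: 2×oxalato (-2 each), 1×chloro (-1 each), 1×pyridine (neutral); total -5. So Ni + (-5) = 3−, giving Ni = +2.
Ligands are named alphabetically: chloro before oxalato before pyridine.
The complex ion is anionic, so nickel takes the -ate form nickelate(II).

ammonium chlorodioxalato(pyridine)nickelate(II)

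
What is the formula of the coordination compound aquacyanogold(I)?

[Au(CN)(H2O)]

Ligands: 1 cyano (CN, -1), 1 aqua (H2O, neutral). Ligand charge sum = -1.
With Au in oxidation state +1, the complex ion is [Au...].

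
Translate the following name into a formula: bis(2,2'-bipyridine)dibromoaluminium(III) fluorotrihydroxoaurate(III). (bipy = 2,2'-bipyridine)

[Al(bipy)2Br2][AuF(OH)3]

Cation [Al…]: ligand charges -2, Al(III) ⇒ ion charge 1+.
Anion [Au…]: ligand charges -4, Au(III) ⇒ ion charge 1−.
One 1+ cation balances one 1− anion.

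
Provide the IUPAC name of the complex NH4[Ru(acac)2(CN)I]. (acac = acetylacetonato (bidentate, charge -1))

ammonium bis(acetylacetonato)cyanoiodoruthenate(III)

The 1 ammonium counter-ion carries a total charge of +1, so each complex ion is 1−.
Ligand charges: 2×acetylacetonato (-1 each), 1×iodo (-1 each), 1×cyano (-1 each); total -4. So Ru + (-4) = 1−, giving Ru = +3.
Ligands are named alphabetically: acetylacetonato before cyano before iodo.
The complex ion is anionic, so ruthenium takes the -ate form ruthenate(III).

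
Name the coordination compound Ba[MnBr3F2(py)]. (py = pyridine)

barium tribromodifluoro(pyridine)manganate(III)

The 1 barium counter-ion carries a total charge of +2, so each complex ion is 2−.
Ligand charges: 2×fluoro (-1 each), 3×bromo (-1 each), 1×pyridine (neutral); total -5. So Mn + (-5) = 2−, giving Mn = +3.
The complex ion is anionic, so manganese takes the -ate form manganate(III).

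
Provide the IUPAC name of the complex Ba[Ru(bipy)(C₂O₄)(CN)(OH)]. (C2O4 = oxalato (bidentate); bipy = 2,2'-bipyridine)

The 1 barium counter-ion carries a total charge of +2, so each complex ion is 2−.
Ligand charges: 1×cyano (-1 each), 1×oxalato (-2 each), 1×2,2'-bipyridine (neutral), 1×hydroxo (-1 each); total -4. So Ru + (-4) = 2−, giving Ru = +2.
Ligands are named alphabetically: bipyridine before cyano before hydroxo before oxalato.
The complex ion is anionic, so ruthenium takes the -ate form ruthenate(II).

barium (2,2'-bipyridine)cyanohydroxooxalatoruthenate(II)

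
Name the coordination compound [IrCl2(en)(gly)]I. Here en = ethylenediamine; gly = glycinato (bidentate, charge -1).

The 1 iodide counter-ion carries a total charge of -1, so each complex ion is 1+.
Ligand charges: 1×ethylenediamine (neutral), 2×chloro (-1 each), 1×glycinato (-1 each); total -3. So Ir + (-3) = 1+, giving Ir = +4.
Ligands are named alphabetically: chloro before ethylenediamine before glycinato.

dichloro(ethylenediamine)(glycinato)iridium(IV) iodide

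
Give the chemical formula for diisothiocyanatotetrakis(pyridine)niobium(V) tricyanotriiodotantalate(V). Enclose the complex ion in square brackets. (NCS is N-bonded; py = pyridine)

[Nb(NCS)2(py)4][Ta(CN)3I3]3

Cation [Nb…]: ligand charges -2, Nb(V) ⇒ ion charge 3+.
Anion [Ta…]: ligand charges -6, Ta(V) ⇒ ion charge 1−.
One 3+ cation requires 3 of the 1− anion.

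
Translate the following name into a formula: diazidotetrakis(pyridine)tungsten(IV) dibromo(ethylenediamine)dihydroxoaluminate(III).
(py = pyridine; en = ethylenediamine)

Cation [W…]: ligand charges -2, W(IV) ⇒ ion charge 2+.
Anion [Al…]: ligand charges -4, Al(III) ⇒ ion charge 1−.
One 2+ cation requires 2 of the 1− anion.

[W(N3)2(py)4][AlBr2(en)(OH)2]2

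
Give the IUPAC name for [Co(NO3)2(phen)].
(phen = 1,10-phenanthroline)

dinitrato(1,10-phenanthroline)cobalt(II)

There is no counter-ion, so the complex is neutral overall.
Ligand charges: 1×1,10-phenanthroline (neutral), 2×nitrato (-1 each); total -2. So Co + (-2) = 0, giving Co = +2.
Ligands are named alphabetically: nitrato before phenanthroline.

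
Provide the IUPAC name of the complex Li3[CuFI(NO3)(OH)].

The 3 lithium counter-ions carry a total charge of +3, so each complex ion is 3−.
Ligand charges: 1×iodo (-1 each), 1×fluoro (-1 each), 1×hydroxo (-1 each), 1×nitrato (-1 each); total -4. So Cu + (-4) = 3−, giving Cu = +1.
The complex ion is anionic, so copper takes the -ate form cuprate(I).

lithium fluorohydroxoiodonitratocuprate(I)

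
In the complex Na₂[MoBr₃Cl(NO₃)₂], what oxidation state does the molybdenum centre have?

+4

2 sodium outside the brackets (+1 each) → the complex ion is 2−.
Ligand charges: 3×Br = -3; 2×NO3 = -2; 1×Cl = -1; sum -6.
Mo + (-6) = 2− ⇒ Mo is +4.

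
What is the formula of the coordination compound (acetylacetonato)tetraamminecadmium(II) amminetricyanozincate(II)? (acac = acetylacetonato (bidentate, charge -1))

Cation [Cd…]: ligand charges -1, Cd(II) ⇒ ion charge 1+.
Anion [Zn…]: ligand charges -3, Zn(II) ⇒ ion charge 1−.
One 1+ cation balances one 1− anion.

[Cd(acac)(NH3)4][Zn(CN)3(NH3)]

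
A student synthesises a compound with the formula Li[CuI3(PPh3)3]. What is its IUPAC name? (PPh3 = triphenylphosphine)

The 1 lithium counter-ion carries a total charge of +1, so each complex ion is 1−.
Ligand charges: 3×triphenylphosphine (neutral), 3×iodo (-1 each); total -3. So Cu + (-3) = 1−, giving Cu = +2.
Ligands are named alphabetically: iodo before triphenylphosphine.
The complex ion is anionic, so copper takes the -ate form cuprate(II).

lithium triiodotris(triphenylphosphine)cuprate(II)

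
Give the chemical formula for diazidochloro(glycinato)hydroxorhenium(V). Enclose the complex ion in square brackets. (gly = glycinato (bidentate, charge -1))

Ligands: 1 hydroxo (OH, -1), 1 chloro (Cl, -1), 2 azido (N3, -1), 1 glycinato (gly, -1). Ligand charge sum = -5.
With Re in oxidation state +5, the complex ion is [Re...].

[ReCl(gly)(N3)2(OH)]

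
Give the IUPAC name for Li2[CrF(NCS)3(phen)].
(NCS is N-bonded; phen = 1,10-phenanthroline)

The 2 lithium counter-ions carry a total charge of +2, so each complex ion is 2−.
Ligand charges: 1×fluoro (-1 each), 3×isothiocyanato (-1 each), 1×1,10-phenanthroline (neutral); total -4. So Cr + (-4) = 2−, giving Cr = +2.
Ligands are named alphabetically: fluoro before isothiocyanato before phenanthroline.
The complex ion is anionic, so chromium takes the -ate form chromate(II).

lithium fluorotriisothiocyanato(1,10-phenanthroline)chromate(II)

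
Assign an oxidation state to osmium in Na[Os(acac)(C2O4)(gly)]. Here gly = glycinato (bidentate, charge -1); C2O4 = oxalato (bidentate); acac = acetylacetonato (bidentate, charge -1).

+3

1 sodium outside the brackets (+1 each) → the complex ion is 1−.
Ligand charges: 1×gly = -1; 1×C2O4 = -2; 1×acac = -1; sum -4.
Os + (-4) = 1− ⇒ Os is +3.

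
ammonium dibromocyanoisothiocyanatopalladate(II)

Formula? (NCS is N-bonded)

Ligands: 1 cyano (CN, -1), 2 bromo (Br, -1), 1 isothiocyanato (NCS, -1). Ligand charge sum = -4.
With Pd in oxidation state +2, the complex ion is [Pd...]^2−.
Charge balance with ammonium (+1) requires 1 complex ion per 2 ammonium.

(NH4)2[PdBr2(CN)(NCS)]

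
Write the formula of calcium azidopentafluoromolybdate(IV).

Ca[MoF5(N3)]

Ligands: 5 fluoro (F, -1), 1 azido (N3, -1). Ligand charge sum = -6.
With Mo in oxidation state +4, the complex ion is [Mo...]^2−.
Charge balance with calcium (+2) requires 1 complex ion per 1 calcium.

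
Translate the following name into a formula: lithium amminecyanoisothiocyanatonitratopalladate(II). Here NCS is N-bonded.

Ligands: 1 cyano (CN, -1), 1 ammine (NH3, neutral), 1 isothiocyanato (NCS, -1), 1 nitrato (NO3, -1). Ligand charge sum = -3.
With Pd in oxidation state +2, the complex ion is [Pd...]^1−.
Charge balance with lithium (+1) requires 1 complex ion per 1 lithium.

Li[Pd(CN)(NCS)(NH3)(NO3)]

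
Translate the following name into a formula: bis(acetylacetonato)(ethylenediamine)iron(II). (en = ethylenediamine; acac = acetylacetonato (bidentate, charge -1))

Ligands: 1 ethylenediamine (en, neutral), 2 acetylacetonato (acac, -1). Ligand charge sum = -2.
With Fe in oxidation state +2, the complex ion is [Fe...].

[Fe(acac)2(en)]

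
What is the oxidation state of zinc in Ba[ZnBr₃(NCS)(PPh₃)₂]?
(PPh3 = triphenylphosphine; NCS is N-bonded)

+2

1 barium outside the brackets (+2 each) → the complex ion is 2−.
Ligand charges: 3×Br = -3; 2×PPh3 neutral; 1×NCS = -1; sum -4.
Zn + (-4) = 2− ⇒ Zn is +2.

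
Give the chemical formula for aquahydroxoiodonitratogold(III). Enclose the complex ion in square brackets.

Ligands: 1 iodo (I, -1), 1 aqua (H2O, neutral), 1 hydroxo (OH, -1), 1 nitrato (NO3, -1). Ligand charge sum = -3.
With Au in oxidation state +3, the complex ion is [Au...].

[Au(H2O)I(NO3)(OH)]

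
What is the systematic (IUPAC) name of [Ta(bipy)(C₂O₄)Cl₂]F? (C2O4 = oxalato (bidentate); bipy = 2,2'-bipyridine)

(2,2'-bipyridine)dichlorooxalatotantalum(V) fluoride

The 1 fluoride counter-ion carries a total charge of -1, so each complex ion is 1+.
Ligand charges: 1×oxalato (-2 each), 2×chloro (-1 each), 1×2,2'-bipyridine (neutral); total -4. So Ta + (-4) = 1+, giving Ta = +5.
Ligands are named alphabetically: bipyridine before chloro before oxalato.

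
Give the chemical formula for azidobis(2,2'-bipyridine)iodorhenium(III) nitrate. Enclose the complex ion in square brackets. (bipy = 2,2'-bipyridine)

[Re(bipy)2I(N3)]NO3

Ligands: 1 azido (N3, -1), 2 2,2'-bipyridine (bipy, neutral), 1 iodo (I, -1). Ligand charge sum = -2.
With Re in oxidation state +3, the complex ion is [Re...]^1+.
Charge balance with nitrate (-1) requires 1 complex ion per 1 nitrate.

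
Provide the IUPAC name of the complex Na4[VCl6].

The 4 sodium counter-ions carry a total charge of +4, so each complex ion is 4−.
Ligand charges: 6×chloro (-1 each); total -6. So V + (-6) = 4−, giving V = +2.
The complex ion is anionic, so vanadium takes the -ate form vanadate(II).

sodium hexachlorovanadate(II)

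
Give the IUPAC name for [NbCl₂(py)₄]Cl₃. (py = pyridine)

The 3 chloride counter-ions carry a total charge of -3, so each complex ion is 3+.
Ligand charges: 4×pyridine (neutral), 2×chloro (-1 each); total -2. So Nb + (-2) = 3+, giving Nb = +5.
Ligands are named alphabetically: chloro before pyridine.

dichlorotetrakis(pyridine)niobium(V) chloride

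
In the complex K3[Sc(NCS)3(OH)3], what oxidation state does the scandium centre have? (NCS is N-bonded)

3 potassium outside the brackets (+1 each) → the complex ion is 3−.
Ligand charges: 3×NCS = -3; 3×OH = -3; sum -6.
Sc + (-6) = 3− ⇒ Sc is +3.

+3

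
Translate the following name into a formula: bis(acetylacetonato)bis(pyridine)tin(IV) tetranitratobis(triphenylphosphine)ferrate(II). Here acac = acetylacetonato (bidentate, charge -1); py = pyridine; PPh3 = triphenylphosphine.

Cation [Sn…]: ligand charges -2, Sn(IV) ⇒ ion charge 2+.
Anion [Fe…]: ligand charges -4, Fe(II) ⇒ ion charge 2−.
One 2+ cation balances one 2− anion.

[Sn(acac)2(py)2][Fe(NO3)4(PPh3)2]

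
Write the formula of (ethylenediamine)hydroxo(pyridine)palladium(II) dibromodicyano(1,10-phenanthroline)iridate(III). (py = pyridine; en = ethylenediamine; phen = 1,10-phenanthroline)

Cation [Pd…]: ligand charges -1, Pd(II) ⇒ ion charge 1+.
Anion [Ir…]: ligand charges -4, Ir(III) ⇒ ion charge 1−.
One 1+ cation balances one 1− anion.

[Pd(en)(OH)(py)][IrBr2(CN)2(phen)]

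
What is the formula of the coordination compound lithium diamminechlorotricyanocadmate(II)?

Ligands: 2 ammine (NH3, neutral), 3 cyano (CN, -1), 1 chloro (Cl, -1). Ligand charge sum = -4.
Charge balance with lithium (+1) requires 1 complex ion per 2 lithium.

Li2[CdCl(CN)3(NH3)2]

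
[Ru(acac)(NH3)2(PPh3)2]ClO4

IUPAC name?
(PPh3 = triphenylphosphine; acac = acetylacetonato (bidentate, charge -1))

The 1 perchlorate counter-ion carries a total charge of -1, so each complex ion is 1+.
Ligand charges: 2×triphenylphosphine (neutral), 2×ammine (neutral), 1×acetylacetonato (-1 each); total -1. So Ru + (-1) = 1+, giving Ru = +2.
Ligands are named alphabetically: acetylacetonato before ammine before triphenylphosphine.

(acetylacetonato)diamminebis(triphenylphosphine)ruthenium(II) perchlorate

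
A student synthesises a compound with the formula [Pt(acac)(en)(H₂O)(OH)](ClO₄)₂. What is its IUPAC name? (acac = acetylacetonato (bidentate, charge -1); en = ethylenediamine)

(acetylacetonato)aqua(ethylenediamine)hydroxoplatinum(IV) perchlorate

The 2 perchlorate counter-ions carry a total charge of -2, so each complex ion is 2+.
Ligand charges: 1×hydroxo (-1 each), 1×acetylacetonato (-1 each), 1×ethylenediamine (neutral), 1×aqua (neutral); total -2. So Pt + (-2) = 2+, giving Pt = +4.
Ligands are named alphabetically: acetylacetonato before aqua before ethylenediamine before hydroxo.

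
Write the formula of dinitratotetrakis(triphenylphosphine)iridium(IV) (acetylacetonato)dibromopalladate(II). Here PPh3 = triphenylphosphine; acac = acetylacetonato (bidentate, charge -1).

[Ir(NO3)2(PPh3)4][Pd(acac)Br2]2

Cation [Ir…]: ligand charges -2, Ir(IV) ⇒ ion charge 2+.
Anion [Pd…]: ligand charges -3, Pd(II) ⇒ ion charge 1−.
One 2+ cation requires 2 of the 1− anion.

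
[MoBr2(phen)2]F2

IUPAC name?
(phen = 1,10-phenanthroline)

dibromobis(1,10-phenanthroline)molybdenum(IV) fluoride

The 2 fluoride counter-ions carry a total charge of -2, so each complex ion is 2+.
Ligand charges: 2×bromo (-1 each), 2×1,10-phenanthroline (neutral); total -2. So Mo + (-2) = 2+, giving Mo = +4.
Ligands are named alphabetically: bromo before phenanthroline.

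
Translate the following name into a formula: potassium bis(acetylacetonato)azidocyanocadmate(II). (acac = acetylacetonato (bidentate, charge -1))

K2[Cd(acac)2(CN)(N3)]

Ligands: 1 azido (N3, -1), 1 cyano (CN, -1), 2 acetylacetonato (acac, -1). Ligand charge sum = -4.
With Cd in oxidation state +2, the complex ion is [Cd...]^2−.
Charge balance with potassium (+1) requires 1 complex ion per 2 potassium.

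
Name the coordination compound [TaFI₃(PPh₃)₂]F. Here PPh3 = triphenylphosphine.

The 1 fluoride counter-ion carries a total charge of -1, so each complex ion is 1+.
Ligand charges: 2×triphenylphosphine (neutral), 1×fluoro (-1 each), 3×iodo (-1 each); total -4. So Ta + (-4) = 1+, giving Ta = +5.
Ligands are named alphabetically: fluoro before iodo before triphenylphosphine.

fluorotriiodobis(triphenylphosphine)tantalum(V) fluoride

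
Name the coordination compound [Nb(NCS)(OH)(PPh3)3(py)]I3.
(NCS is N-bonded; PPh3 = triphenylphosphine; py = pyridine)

hydroxoisothiocyanato(pyridine)tris(triphenylphosphine)niobium(V) iodide

The 3 iodide counter-ions carry a total charge of -3, so each complex ion is 3+.
Ligand charges: 1×hydroxo (-1 each), 1×isothiocyanato (-1 each), 3×triphenylphosphine (neutral), 1×pyridine (neutral); total -2. So Nb + (-2) = 3+, giving Nb = +5.
Ligands are named alphabetically: hydroxo before isothiocyanato before pyridine before triphenylphosphine.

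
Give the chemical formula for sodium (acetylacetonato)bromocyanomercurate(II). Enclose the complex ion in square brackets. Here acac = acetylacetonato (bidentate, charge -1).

Na[Hg(acac)Br(CN)]

Ligands: 1 cyano (CN, -1), 1 bromo (Br, -1), 1 acetylacetonato (acac, -1). Ligand charge sum = -3.
With Hg in oxidation state +2, the complex ion is [Hg...]^1−.
Charge balance with sodium (+1) requires 1 complex ion per 1 sodium.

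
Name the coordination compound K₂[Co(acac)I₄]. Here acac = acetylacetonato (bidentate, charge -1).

potassium (acetylacetonato)tetraiodocobaltate(III)

The 2 potassium counter-ions carry a total charge of +2, so each complex ion is 2−.
Ligand charges: 4×iodo (-1 each), 1×acetylacetonato (-1 each); total -5. So Co + (-5) = 2−, giving Co = +3.
Ligands are named alphabetically: acetylacetonato before iodo.
The complex ion is anionic, so cobalt takes the -ate form cobaltate(III).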